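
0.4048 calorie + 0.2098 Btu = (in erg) 2.23e+09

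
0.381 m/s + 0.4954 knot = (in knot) 1.236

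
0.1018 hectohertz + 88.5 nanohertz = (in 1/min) 610.8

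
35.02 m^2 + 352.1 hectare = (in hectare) 352.1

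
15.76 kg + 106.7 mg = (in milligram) 1.576e+07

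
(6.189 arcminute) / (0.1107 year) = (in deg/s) 2.955e-08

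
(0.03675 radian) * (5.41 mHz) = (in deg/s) 0.01139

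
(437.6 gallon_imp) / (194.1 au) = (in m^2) 6.851e-14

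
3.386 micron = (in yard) 3.703e-06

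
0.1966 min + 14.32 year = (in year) 14.32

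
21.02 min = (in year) 3.999e-05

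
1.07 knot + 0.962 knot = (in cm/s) 104.5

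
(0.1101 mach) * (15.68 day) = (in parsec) 1.646e-09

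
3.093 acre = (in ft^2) 1.347e+05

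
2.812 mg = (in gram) 0.002812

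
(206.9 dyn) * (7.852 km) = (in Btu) 0.0154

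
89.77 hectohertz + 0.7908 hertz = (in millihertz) 8.978e+06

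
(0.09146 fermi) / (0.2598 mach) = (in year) 3.278e-26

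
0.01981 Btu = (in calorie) 4.995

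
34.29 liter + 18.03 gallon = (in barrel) 0.645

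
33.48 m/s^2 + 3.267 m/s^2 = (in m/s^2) 36.75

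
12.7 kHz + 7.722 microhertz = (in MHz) 0.0127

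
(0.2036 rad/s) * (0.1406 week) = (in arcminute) 5.952e+07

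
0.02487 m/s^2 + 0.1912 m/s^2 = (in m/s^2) 0.2161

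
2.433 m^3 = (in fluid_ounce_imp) 8.563e+04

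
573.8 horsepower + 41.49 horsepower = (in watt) 4.588e+05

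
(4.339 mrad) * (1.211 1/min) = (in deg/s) 0.005018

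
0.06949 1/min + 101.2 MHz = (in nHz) 1.012e+17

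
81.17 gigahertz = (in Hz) 8.117e+10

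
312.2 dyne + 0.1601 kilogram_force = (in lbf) 0.3537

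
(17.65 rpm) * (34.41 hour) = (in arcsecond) 4.723e+10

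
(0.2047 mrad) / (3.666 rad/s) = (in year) 1.771e-12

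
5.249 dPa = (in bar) 5.249e-06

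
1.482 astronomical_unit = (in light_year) 2.343e-05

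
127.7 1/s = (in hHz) 1.277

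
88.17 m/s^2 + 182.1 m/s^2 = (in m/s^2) 270.3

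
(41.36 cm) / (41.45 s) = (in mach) 2.93e-05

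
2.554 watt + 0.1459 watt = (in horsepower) 0.003621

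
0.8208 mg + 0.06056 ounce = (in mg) 1718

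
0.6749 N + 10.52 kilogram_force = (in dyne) 1.038e+07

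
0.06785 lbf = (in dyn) 3.018e+04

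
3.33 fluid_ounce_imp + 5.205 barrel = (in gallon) 218.6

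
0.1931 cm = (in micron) 1931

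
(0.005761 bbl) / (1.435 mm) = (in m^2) 0.6383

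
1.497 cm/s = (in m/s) 0.01497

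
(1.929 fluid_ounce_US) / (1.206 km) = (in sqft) 5.092e-07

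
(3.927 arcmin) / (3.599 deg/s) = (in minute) 0.0003031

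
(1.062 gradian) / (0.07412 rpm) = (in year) 6.815e-08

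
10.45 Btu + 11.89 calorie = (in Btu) 10.5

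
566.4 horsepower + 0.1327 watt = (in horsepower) 566.4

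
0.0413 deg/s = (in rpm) 0.006883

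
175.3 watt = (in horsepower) 0.2351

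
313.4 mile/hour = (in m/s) 140.1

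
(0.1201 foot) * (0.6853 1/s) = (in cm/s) 2.509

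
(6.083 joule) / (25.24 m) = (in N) 0.241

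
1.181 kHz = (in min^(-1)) 7.086e+04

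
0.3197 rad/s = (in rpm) 3.053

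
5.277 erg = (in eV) 3.294e+12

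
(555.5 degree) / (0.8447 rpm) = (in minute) 1.827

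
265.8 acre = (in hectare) 107.6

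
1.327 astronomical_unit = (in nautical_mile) 1.072e+08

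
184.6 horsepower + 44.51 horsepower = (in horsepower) 229.1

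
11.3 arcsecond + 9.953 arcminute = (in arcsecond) 608.5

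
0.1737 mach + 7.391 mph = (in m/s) 62.45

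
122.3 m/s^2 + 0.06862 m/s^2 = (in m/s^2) 122.4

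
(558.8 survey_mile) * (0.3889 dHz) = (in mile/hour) 7.823e+04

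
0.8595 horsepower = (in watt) 640.9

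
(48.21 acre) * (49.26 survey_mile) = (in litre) 1.547e+13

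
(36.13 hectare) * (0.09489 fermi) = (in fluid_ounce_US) 1.159e-06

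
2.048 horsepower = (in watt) 1527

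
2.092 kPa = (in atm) 0.02065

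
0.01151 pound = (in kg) 0.005221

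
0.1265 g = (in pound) 0.0002789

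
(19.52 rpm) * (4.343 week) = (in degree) 3.076e+08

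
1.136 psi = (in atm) 0.0773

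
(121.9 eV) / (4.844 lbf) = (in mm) 9.064e-16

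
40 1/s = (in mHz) 4e+04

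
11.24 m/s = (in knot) 21.85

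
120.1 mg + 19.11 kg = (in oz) 674.1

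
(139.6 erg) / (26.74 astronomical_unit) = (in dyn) 3.49e-13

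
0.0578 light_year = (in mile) 3.398e+11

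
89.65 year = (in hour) 7.853e+05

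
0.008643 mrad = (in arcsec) 1.783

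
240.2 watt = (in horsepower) 0.3221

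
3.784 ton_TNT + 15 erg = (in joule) 1.583e+10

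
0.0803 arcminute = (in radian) 2.336e-05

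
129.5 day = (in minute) 1.865e+05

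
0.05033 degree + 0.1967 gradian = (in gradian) 0.2526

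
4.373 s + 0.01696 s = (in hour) 0.001219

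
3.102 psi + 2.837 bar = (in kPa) 305.1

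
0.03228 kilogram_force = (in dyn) 3.166e+04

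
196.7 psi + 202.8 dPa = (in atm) 13.38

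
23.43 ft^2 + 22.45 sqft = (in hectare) 0.0004262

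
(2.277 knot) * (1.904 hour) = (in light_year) 8.487e-13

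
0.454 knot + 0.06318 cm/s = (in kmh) 0.8431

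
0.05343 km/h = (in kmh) 0.05343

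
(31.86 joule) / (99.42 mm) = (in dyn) 3.205e+07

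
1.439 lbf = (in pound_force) 1.439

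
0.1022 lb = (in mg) 4.636e+04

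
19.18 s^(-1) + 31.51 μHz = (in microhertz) 1.918e+07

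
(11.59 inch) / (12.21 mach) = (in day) 8.195e-10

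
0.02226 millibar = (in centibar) 0.002226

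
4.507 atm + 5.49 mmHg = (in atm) 4.514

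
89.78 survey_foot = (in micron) 2.736e+07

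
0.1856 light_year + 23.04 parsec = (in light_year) 75.33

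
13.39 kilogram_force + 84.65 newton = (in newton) 216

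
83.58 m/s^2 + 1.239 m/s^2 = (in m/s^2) 84.82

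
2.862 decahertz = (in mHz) 2.862e+04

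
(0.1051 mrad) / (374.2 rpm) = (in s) 2.682e-06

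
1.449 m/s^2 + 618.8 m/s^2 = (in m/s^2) 620.2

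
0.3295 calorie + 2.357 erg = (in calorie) 0.3295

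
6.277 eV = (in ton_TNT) 2.404e-28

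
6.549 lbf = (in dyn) 2.913e+06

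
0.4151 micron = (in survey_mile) 2.579e-10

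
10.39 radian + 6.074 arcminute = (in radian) 10.39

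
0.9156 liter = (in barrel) 0.005759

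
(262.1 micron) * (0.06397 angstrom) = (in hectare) 1.677e-19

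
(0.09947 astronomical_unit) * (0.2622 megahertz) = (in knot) 7.584e+15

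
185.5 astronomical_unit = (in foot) 9.104e+13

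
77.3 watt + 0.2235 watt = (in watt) 77.52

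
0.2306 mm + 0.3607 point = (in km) 3.578e-07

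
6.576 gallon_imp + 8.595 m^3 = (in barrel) 54.25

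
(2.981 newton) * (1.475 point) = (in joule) 0.001551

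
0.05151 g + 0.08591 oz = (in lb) 0.005483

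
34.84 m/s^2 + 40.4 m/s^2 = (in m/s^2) 75.24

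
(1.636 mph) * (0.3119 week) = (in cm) 1.38e+07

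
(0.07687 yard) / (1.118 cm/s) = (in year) 1.994e-07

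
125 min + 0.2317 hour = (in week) 0.01378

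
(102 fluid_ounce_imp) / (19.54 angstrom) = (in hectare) 148.3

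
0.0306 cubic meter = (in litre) 30.6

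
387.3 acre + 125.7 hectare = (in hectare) 282.4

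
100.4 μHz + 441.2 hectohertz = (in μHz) 4.412e+10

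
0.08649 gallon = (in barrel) 0.002059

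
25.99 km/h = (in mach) 0.0212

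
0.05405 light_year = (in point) 1.45e+18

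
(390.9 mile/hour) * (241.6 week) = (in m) 2.553e+10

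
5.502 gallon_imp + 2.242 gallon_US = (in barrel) 0.2107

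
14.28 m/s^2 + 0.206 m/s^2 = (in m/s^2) 14.49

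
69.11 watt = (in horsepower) 0.09268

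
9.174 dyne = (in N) 9.174e-05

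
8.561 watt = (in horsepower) 0.01148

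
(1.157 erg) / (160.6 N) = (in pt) 2.042e-06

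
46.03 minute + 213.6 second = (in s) 2975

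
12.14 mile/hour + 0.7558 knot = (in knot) 11.31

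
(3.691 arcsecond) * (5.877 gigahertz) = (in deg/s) 6.026e+06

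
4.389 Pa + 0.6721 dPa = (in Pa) 4.456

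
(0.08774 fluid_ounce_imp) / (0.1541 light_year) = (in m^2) 1.71e-21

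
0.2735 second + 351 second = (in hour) 0.09758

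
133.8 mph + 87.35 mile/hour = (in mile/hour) 221.1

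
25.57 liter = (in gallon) 6.755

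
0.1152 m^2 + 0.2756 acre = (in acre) 0.2756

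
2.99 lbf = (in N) 13.3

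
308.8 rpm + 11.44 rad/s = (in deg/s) 2508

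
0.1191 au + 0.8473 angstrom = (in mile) 1.107e+07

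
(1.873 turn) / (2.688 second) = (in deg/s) 250.8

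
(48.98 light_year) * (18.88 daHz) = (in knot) 1.701e+20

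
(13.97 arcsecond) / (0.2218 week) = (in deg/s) 2.893e-08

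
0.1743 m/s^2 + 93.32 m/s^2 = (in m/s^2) 93.49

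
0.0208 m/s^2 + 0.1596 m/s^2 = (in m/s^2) 0.1804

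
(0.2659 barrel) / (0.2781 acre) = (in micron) 37.56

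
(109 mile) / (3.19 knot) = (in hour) 29.69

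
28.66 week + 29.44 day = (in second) 1.988e+07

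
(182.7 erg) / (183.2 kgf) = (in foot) 3.336e-08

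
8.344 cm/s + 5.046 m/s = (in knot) 9.971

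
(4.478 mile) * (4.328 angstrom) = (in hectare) 3.119e-10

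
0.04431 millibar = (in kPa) 0.004431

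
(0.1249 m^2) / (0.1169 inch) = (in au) 2.812e-10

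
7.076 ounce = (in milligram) 2.006e+05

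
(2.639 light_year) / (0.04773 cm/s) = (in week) 8.649e+13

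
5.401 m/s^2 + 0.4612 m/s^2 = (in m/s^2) 5.862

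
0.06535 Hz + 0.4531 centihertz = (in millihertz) 69.88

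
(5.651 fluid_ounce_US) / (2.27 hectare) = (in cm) 7.362e-07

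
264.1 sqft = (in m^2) 24.54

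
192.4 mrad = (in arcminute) 661.4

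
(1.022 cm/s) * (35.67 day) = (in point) 8.928e+07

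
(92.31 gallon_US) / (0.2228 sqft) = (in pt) 4.785e+04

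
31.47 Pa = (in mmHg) 0.236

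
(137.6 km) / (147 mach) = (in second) 2.749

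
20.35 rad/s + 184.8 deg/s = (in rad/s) 23.58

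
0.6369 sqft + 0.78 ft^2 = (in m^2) 0.1316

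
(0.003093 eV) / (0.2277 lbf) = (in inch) 1.926e-20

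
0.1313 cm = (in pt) 3.722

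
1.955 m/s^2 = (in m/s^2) 1.955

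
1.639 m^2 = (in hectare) 0.0001639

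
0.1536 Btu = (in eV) 1.011e+21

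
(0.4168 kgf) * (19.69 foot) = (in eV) 1.531e+20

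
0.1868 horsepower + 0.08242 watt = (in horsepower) 0.1869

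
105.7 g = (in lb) 0.233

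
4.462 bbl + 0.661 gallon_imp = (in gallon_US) 188.2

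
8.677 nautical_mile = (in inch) 6.327e+05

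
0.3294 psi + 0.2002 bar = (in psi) 3.233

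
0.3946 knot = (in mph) 0.4541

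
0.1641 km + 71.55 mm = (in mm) 1.642e+05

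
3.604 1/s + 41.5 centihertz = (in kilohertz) 0.004019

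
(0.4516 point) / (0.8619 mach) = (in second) 5.429e-07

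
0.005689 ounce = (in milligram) 161.3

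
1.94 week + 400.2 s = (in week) 1.941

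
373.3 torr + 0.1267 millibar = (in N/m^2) 4.978e+04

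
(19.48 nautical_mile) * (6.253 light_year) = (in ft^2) 2.297e+22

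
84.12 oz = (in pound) 5.258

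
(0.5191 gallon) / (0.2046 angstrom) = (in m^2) 9.604e+07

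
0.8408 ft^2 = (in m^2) 0.07811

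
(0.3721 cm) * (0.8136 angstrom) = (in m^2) 3.027e-13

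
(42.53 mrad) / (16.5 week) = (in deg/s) 2.442e-07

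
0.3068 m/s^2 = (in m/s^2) 0.3068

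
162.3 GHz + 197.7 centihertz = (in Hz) 1.623e+11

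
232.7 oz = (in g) 6597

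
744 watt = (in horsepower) 0.9977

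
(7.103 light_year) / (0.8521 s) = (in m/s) 7.886e+16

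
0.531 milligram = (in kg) 5.31e-07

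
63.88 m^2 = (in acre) 0.01579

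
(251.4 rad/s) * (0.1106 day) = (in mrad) 2.402e+09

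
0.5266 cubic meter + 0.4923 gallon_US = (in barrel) 3.324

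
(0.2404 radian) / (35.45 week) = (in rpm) 1.071e-07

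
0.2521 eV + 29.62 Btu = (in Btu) 29.62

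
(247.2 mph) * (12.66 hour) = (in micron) 5.037e+12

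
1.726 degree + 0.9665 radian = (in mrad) 996.6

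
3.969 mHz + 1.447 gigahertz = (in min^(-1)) 8.682e+10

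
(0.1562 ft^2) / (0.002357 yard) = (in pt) 1.909e+04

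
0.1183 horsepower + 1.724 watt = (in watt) 89.94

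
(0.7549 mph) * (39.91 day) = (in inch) 4.581e+07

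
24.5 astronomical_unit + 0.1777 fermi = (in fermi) 3.665e+27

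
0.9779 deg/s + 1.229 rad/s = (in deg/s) 71.39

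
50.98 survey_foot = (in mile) 0.009655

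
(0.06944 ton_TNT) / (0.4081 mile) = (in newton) 4.424e+05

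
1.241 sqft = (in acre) 2.849e-05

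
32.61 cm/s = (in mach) 0.0009577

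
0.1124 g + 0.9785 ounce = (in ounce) 0.9825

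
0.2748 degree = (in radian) 0.004796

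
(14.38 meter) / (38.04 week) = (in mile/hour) 1.398e-06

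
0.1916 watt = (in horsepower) 0.0002569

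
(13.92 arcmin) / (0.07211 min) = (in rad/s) 0.0009359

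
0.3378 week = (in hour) 56.75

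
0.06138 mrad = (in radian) 6.138e-05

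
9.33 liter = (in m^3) 0.00933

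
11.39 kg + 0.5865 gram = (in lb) 25.11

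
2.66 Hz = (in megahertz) 2.66e-06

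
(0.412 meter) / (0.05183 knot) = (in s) 15.45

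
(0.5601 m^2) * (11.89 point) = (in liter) 2.349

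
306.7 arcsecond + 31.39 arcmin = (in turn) 0.00169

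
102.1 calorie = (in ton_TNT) 1.021e-07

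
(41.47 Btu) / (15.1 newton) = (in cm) 2.898e+05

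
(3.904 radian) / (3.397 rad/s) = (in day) 1.33e-05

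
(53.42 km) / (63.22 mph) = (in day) 0.02188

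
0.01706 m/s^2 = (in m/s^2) 0.01706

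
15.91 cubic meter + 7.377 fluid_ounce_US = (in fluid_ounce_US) 5.38e+05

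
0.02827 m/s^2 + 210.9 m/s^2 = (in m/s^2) 210.9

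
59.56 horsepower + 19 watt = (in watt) 4.443e+04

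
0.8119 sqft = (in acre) 1.864e-05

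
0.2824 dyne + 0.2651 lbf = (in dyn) 1.179e+05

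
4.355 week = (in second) 2.634e+06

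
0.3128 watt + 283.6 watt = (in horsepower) 0.3807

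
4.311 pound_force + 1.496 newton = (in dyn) 2.067e+06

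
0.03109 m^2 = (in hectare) 3.109e-06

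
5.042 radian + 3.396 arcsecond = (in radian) 5.042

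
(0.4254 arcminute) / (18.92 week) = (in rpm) 1.033e-10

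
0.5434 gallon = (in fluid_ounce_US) 69.56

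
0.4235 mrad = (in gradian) 0.02696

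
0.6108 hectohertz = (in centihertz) 6108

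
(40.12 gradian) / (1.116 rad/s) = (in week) 9.337e-07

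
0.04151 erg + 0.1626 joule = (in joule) 0.1626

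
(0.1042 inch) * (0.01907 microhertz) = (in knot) 9.811e-11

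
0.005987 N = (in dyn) 598.7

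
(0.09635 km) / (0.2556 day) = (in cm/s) 0.4363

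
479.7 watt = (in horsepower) 0.6433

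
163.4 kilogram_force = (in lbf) 360.2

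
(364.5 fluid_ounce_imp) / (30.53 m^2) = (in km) 3.392e-07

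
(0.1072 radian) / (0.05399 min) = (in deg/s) 1.896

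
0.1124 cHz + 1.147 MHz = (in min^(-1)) 6.882e+07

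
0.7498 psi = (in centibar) 5.17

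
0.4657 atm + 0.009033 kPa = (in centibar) 47.2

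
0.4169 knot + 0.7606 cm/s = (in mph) 0.4968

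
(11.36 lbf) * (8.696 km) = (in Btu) 416.5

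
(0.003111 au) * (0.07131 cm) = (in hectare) 33.19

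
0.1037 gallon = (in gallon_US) 0.1037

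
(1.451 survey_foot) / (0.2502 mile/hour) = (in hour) 0.001098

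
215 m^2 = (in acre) 0.05313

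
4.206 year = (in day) 1535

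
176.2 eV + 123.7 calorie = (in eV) 3.23e+21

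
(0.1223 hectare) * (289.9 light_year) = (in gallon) 8.861e+23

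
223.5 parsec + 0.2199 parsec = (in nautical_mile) 3.727e+15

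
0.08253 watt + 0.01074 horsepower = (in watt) 8.091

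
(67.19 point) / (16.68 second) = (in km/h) 0.005116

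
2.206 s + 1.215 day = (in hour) 29.16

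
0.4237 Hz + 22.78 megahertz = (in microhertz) 2.278e+13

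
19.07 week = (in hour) 3204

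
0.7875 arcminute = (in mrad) 0.2291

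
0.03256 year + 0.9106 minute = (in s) 1.027e+06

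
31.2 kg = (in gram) 3.12e+04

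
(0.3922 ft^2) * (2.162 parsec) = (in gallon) 6.421e+17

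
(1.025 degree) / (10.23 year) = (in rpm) 5.295e-10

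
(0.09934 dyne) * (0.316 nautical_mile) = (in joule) 0.0005814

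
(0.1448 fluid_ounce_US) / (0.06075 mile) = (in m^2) 4.38e-08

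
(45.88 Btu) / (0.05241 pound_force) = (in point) 5.886e+08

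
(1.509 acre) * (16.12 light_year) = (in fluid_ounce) 3.149e+25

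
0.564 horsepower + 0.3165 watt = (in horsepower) 0.5644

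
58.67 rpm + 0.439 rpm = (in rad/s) 6.19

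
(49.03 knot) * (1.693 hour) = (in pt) 4.358e+08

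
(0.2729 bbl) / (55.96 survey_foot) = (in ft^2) 0.02738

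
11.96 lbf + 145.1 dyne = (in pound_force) 11.96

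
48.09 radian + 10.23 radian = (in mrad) 5.832e+04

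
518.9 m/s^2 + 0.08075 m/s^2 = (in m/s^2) 519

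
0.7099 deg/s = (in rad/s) 0.01239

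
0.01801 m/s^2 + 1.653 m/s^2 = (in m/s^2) 1.671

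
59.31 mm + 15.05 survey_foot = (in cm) 464.7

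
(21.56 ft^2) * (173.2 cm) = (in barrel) 21.82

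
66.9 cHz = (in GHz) 6.69e-10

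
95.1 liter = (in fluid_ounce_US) 3216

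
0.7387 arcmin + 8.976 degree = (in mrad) 156.9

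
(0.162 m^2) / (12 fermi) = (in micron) 1.35e+19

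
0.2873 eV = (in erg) 4.603e-13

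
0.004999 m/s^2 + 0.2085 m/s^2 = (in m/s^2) 0.2135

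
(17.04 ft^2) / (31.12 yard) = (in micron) 5.563e+04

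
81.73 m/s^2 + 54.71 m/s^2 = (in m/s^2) 136.4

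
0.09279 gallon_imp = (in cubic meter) 0.0004218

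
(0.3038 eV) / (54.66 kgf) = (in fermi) 9.08e-08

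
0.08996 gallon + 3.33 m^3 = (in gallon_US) 879.8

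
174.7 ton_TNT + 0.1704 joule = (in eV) 4.562e+30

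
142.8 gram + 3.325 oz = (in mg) 2.371e+05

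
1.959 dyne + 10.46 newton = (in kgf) 1.067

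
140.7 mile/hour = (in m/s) 62.9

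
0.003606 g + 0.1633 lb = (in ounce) 2.613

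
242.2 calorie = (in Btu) 0.9605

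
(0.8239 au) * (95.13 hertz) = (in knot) 2.279e+13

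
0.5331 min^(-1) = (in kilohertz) 8.885e-06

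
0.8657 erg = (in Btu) 8.205e-11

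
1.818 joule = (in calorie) 0.4345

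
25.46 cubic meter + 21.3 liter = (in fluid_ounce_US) 8.616e+05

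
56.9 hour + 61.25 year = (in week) 3194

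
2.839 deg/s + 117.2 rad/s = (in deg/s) 6718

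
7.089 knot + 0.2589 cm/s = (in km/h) 13.14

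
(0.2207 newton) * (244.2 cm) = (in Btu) 0.0005108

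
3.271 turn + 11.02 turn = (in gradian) 5716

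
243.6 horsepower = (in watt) 1.817e+05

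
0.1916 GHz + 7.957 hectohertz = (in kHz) 1.916e+05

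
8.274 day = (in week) 1.182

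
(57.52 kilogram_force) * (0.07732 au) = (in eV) 4.072e+31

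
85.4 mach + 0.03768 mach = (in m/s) 2.909e+04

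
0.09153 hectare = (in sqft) 9852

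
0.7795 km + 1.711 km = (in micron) 2.49e+09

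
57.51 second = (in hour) 0.01597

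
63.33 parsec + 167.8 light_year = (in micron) 3.542e+24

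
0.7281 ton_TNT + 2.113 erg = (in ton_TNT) 0.7281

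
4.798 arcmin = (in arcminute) 4.798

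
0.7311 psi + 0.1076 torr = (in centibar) 5.055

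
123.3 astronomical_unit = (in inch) 7.262e+14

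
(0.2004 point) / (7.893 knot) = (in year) 5.521e-13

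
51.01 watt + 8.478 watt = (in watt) 59.49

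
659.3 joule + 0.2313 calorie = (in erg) 6.603e+09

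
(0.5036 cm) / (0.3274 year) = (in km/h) 1.756e-09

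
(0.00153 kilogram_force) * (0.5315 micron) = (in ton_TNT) 1.906e-18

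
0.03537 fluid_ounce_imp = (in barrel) 6.321e-06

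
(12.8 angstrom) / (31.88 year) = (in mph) 2.848e-18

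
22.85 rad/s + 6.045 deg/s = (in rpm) 219.2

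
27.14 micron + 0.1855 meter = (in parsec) 6.013e-18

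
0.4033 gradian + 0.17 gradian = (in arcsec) 1857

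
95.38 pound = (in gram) 4.326e+04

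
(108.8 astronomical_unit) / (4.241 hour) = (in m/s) 1.066e+09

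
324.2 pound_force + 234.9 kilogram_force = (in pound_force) 842.1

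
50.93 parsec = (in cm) 1.572e+20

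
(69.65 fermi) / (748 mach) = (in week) 4.522e-25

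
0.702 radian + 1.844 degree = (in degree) 42.07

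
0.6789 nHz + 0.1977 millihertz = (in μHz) 197.7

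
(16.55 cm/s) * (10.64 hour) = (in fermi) 6.339e+18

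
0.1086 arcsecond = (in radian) 5.265e-07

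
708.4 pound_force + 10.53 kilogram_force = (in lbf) 731.6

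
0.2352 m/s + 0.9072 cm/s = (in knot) 0.4748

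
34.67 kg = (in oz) 1223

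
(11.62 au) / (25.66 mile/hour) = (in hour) 4.209e+07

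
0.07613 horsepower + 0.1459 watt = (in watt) 56.92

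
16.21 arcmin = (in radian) 0.004715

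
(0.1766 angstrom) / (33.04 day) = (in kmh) 2.227e-17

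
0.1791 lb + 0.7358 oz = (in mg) 1.021e+05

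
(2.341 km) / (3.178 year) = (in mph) 5.225e-05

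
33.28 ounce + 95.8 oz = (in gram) 3659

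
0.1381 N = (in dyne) 1.381e+04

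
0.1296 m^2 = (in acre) 3.202e-05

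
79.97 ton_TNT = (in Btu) 3.171e+08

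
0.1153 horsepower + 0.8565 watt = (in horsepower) 0.1164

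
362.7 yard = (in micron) 3.317e+08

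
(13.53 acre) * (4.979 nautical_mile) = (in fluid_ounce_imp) 1.777e+13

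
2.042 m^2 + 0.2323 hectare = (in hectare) 0.2325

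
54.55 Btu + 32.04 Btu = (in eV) 5.702e+23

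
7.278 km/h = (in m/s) 2.022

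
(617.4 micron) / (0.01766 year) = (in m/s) 1.109e-09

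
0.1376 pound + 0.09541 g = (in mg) 6.251e+04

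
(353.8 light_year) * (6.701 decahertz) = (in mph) 5.017e+20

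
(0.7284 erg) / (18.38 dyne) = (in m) 0.0003963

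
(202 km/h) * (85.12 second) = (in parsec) 1.548e-13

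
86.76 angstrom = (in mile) 5.391e-12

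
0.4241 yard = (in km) 0.0003878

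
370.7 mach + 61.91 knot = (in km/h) 4.545e+05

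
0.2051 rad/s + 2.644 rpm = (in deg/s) 27.62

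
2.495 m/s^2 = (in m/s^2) 2.495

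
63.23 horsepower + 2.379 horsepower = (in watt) 4.892e+04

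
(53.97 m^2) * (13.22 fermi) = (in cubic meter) 7.135e-13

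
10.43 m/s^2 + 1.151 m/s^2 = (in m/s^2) 11.58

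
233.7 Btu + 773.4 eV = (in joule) 2.466e+05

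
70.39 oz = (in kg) 1.996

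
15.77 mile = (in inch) 9.992e+05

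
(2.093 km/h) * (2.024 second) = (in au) 7.866e-12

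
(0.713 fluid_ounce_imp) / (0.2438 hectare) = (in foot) 2.726e-08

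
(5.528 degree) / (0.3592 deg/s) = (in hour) 0.004275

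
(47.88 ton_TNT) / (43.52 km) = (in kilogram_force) 4.694e+05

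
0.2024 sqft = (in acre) 4.646e-06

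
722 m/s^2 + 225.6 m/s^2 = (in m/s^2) 947.6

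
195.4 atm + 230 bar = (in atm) 422.4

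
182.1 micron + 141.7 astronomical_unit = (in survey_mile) 1.317e+10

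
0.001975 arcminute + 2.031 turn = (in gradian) 812.4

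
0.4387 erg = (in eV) 2.738e+11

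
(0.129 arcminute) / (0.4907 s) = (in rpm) 0.0007302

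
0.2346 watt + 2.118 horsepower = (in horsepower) 2.118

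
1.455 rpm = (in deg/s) 8.73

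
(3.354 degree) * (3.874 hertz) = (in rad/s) 0.2268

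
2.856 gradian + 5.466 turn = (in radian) 34.39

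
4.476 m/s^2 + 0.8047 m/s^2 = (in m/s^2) 5.281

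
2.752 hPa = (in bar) 0.002752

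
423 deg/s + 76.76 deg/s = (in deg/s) 499.8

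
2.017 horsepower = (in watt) 1504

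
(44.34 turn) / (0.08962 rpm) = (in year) 0.0009413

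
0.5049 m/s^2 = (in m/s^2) 0.5049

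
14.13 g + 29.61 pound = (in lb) 29.64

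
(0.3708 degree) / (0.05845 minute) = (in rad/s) 0.001845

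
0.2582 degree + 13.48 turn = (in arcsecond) 1.747e+07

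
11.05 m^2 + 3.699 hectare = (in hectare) 3.7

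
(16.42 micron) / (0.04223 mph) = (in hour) 2.416e-07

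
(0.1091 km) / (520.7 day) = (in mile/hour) 5.425e-06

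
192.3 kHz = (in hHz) 1923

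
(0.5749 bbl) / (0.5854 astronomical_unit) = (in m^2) 1.044e-12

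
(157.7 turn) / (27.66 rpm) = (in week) 0.0005656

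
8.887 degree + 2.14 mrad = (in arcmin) 540.6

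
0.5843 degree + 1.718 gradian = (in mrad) 37.18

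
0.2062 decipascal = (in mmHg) 0.0001547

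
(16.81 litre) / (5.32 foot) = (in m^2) 0.01037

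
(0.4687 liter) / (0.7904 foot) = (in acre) 4.807e-07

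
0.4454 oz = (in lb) 0.02784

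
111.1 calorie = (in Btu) 0.4406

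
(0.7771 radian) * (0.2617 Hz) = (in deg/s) 11.65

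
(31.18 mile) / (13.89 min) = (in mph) 134.7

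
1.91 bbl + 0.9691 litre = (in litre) 304.6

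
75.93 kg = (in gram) 7.593e+04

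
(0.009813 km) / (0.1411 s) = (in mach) 0.2042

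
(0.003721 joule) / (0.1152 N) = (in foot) 0.106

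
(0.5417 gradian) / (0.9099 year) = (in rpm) 2.832e-09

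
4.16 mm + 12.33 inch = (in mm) 317.3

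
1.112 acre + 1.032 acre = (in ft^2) 9.339e+04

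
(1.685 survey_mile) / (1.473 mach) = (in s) 5.407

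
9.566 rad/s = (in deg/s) 548.1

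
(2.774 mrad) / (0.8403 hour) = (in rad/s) 9.17e-07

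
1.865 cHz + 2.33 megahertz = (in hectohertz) 2.33e+04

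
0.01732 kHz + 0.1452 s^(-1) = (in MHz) 1.747e-05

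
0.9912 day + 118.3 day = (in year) 0.3268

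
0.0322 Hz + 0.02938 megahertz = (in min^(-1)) 1.763e+06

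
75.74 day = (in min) 1.091e+05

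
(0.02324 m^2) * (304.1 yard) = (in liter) 6462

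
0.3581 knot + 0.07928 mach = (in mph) 60.8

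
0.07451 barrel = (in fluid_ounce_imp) 416.9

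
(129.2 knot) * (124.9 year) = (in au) 1.75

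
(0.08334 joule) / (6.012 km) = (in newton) 1.386e-05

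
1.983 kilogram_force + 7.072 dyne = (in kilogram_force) 1.983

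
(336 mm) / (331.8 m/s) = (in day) 1.172e-08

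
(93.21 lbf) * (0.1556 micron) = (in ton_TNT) 1.542e-14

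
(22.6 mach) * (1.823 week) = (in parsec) 2.75e-07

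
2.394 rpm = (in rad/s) 0.2507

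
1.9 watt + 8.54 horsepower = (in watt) 6370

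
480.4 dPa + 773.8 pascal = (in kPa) 0.8218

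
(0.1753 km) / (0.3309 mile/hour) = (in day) 0.01372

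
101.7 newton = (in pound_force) 22.86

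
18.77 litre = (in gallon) 4.959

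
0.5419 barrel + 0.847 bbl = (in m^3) 0.2208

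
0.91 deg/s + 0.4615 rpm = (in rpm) 0.6132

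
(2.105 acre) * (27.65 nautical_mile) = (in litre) 4.362e+11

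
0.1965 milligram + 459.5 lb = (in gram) 2.084e+05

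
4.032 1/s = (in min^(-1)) 241.9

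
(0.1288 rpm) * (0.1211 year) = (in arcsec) 1.062e+10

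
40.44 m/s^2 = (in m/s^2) 40.44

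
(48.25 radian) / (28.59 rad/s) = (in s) 1.688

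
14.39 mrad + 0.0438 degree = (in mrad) 15.15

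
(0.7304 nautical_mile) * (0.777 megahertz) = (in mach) 3.087e+06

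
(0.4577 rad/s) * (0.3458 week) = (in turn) 1.523e+04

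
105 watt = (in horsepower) 0.1408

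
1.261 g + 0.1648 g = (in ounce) 0.05029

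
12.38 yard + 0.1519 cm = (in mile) 0.007035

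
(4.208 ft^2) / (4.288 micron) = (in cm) 9.117e+06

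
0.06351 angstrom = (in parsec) 2.058e-28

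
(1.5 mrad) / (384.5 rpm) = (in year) 1.181e-12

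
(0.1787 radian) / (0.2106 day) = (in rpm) 9.378e-05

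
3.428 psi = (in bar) 0.2364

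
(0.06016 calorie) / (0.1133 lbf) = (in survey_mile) 0.0003103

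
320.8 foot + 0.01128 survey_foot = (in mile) 0.06076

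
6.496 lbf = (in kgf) 2.947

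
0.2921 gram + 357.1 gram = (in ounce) 12.61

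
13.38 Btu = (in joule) 1.412e+04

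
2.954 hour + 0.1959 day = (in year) 0.0008739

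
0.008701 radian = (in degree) 0.4985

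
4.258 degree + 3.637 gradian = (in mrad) 131.4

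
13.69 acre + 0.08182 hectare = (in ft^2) 6.051e+05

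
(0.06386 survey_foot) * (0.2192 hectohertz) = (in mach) 0.001253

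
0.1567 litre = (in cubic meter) 0.0001567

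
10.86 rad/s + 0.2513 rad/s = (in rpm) 106.1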